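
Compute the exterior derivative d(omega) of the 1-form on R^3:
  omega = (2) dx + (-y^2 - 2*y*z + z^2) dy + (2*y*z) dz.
d(omega) = (2*y) dy ∧ dz

For a 1-form omega = sum_i f_i dx_i, the exterior derivative is
  d(omega) = sum_{i < j} (∂f_j/∂x_i - ∂f_i/∂x_j) dx_i ∧ dx_j.
  coefficient of dy ∧ dz: ∂f_3/∂y - ∂f_2/∂z = ∂(2*y*z)/∂y - ∂(-y^2 - 2*y*z + z^2)/∂z = 2*y
Assembling: d(omega) = (2*y) dy ∧ dz.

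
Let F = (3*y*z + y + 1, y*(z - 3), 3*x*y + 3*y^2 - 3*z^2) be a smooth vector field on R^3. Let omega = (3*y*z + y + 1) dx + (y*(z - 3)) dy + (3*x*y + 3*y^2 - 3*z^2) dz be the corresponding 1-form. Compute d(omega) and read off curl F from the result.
d(omega) = (3*x + 5*y) dy ∧ dz + (0) dz ∧ dx + (-3*z - 1) dx ∧ dy; curl F = (3*x + 5*y, 0, -3*z - 1)

d omega = sum_{i<j} (∂f_j/∂x_i - ∂f_i/∂x_j) dx_i ∧ dx_j. Under the identification (dy ∧ dz, dz ∧ dx, dx ∧ dy) ↔ (e_x, e_y, e_z), the coefficients are exactly the components of curl F. Compute:
  ∂R/∂y - ∂Q/∂z = (3*x + 6*y) - (y) = 3*x + 5*y
  ∂P/∂z - ∂R/∂x = (3*y) - (3*y) = 0
  ∂Q/∂x - ∂P/∂y = (0) - (3*z + 1) = -3*z - 1.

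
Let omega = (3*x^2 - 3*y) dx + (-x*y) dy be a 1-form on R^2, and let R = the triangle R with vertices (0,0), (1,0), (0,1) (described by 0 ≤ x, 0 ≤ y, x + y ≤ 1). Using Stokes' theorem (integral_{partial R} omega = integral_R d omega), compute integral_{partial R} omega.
integral_(partial R) omega = 4/3

Stokes: integral_partial_R omega = integral_R d omega with d omega = (∂Q/∂x - ∂P/∂y) dx ∧ dy.
  ∂Q/∂x = -y
  ∂P/∂y = -3
  integrand = ∂Q/∂x - ∂P/∂y = 3 - y.
Integrating over R: integral_0^1 integral_0^{1-x} (3 - y) dy dx = 4/3.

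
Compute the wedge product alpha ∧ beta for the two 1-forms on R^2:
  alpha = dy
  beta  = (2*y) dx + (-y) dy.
alpha ∧ beta = (-2*y) dx ∧ dy

Distribute the wedge, using dx_i ∧ dx_j = -dx_j ∧ dx_i and dx_i ∧ dx_i = 0. For each pair (i, j) with i < j, the coefficient of dx_i ∧ dx_j in alpha ∧ beta is (alpha_i * beta_j - alpha_j * beta_i). Collecting: alpha ∧ beta = (-2*y) dx ∧ dy.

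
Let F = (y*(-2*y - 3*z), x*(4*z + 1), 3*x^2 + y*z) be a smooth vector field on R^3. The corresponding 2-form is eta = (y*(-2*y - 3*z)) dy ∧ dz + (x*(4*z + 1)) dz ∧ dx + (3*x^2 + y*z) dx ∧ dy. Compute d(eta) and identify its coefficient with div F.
d(eta) = (y) dx ∧ dy ∧ dz; div F = y

For a 2-form in R^3 of the form above, applying d gives a 3-form with coefficient ∂P/∂x + ∂Q/∂y + ∂R/∂z:
  ∂P/∂x = 0
  ∂Q/∂y = 0
  ∂R/∂z = y
Sum = y, which is exactly div F.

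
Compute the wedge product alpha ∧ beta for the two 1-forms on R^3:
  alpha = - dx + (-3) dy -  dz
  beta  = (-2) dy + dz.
alpha ∧ beta = (2) dx ∧ dy + (-1) dx ∧ dz + (-5) dy ∧ dz

Distribute the wedge, using dx_i ∧ dx_j = -dx_j ∧ dx_i and dx_i ∧ dx_i = 0. For each pair (i, j) with i < j, the coefficient of dx_i ∧ dx_j in alpha ∧ beta is (alpha_i * beta_j - alpha_j * beta_i). Collecting: alpha ∧ beta = (2) dx ∧ dy + (-1) dx ∧ dz + (-5) dy ∧ dz.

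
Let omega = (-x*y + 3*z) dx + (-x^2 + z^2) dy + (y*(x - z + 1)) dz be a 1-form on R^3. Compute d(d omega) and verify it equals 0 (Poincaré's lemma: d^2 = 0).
d(d omega) = 0

Step 1: d omega = sum_{i<j} (∂f_j/∂x_i - ∂f_i/∂x_j) dx_i ∧ dx_j:
  coeff of dx ∧ dy: -x
  coeff of dx ∧ dz: y - 3
  coeff of dy ∧ dz: x - 3*z + 1
Step 2: Apply d again to each 2-form coefficient. The only possible 3-form in R^3 is dx ∧ dy ∧ dz, with coefficient
  ∂(coeff of dy∧dz)/∂x - ∂(coeff of dx∧dz)/∂y + ∂(coeff of dx∧dy)/∂z
  = ∂/∂x (x - 3*z + 1) - ∂/∂y (y - 3) + ∂/∂z (-x).
Each of these terms simplifies to sums of mixed partials that cancel in pairs. The result is 0 (by equality of mixed partials for smooth functions — Schwarz / Clairaut).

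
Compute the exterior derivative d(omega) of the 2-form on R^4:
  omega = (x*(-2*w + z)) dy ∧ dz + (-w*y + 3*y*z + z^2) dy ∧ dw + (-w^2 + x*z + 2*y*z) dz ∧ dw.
d(omega) = (-2*w + z) dx ∧ dy ∧ dz + (-2*x - 3*y) dy ∧ dz ∧ dw + (z) dx ∧ dz ∧ dw

For a 2-form omega = sum_{i<j} g_{ij} dx_i ∧ dx_j, the exterior derivative is
  d(omega) = sum_{i<j} d(g_{ij}) ∧ dx_i ∧ dx_j = sum_{i<j, k} (∂g_{ij}/∂x_k) dx_k ∧ dx_i ∧ dx_j.
Expand each term, using dx_k ∧ dx_i ∧ dx_j = sgn(permutation) dx_{(a)} ∧ dx_{(b)} ∧ dx_{(c)} with (a < b < c) sorted:
  d(x*(-2*w + z)) includes (∂/∂x)(x*(-2*w + z)) dx = (-2*w + z) dx, which multiplied by dy ∧ dz gives (-2*w + z) dx ∧ dy ∧ dz
  d(x*(-2*w + z)) includes (∂/∂w)(x*(-2*w + z)) dw = (-2*x) dw, which multiplied by dy ∧ dz gives (-2*x) dy ∧ dz ∧ dw
  d(-w*y + 3*y*z + z^2) includes (∂/∂z)(-w*y + 3*y*z + z^2) dz = (3*y + 2*z) dz, which multiplied by dy ∧ dw gives (-3*y - 2*z) dy ∧ dz ∧ dw
  d(-w^2 + x*z + 2*y*z) includes (∂/∂x)(-w^2 + x*z + 2*y*z) dx = (z) dx, which multiplied by dz ∧ dw gives (z) dx ∧ dz ∧ dw
  d(-w^2 + x*z + 2*y*z) includes (∂/∂y)(-w^2 + x*z + 2*y*z) dy = (2*z) dy, which multiplied by dz ∧ dw gives (2*z) dy ∧ dz ∧ dw
Collecting like 3-forms: d(omega) = (-2*w + z) dx ∧ dy ∧ dz + (-2*x - 3*y) dy ∧ dz ∧ dw + (z) dx ∧ dz ∧ dw.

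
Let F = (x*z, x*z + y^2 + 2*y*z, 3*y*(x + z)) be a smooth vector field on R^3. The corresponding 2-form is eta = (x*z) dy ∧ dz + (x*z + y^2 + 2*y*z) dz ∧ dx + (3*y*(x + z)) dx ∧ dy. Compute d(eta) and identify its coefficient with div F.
d(eta) = (5*y + 3*z) dx ∧ dy ∧ dz; div F = 5*y + 3*z

For a 2-form in R^3 of the form above, applying d gives a 3-form with coefficient ∂P/∂x + ∂Q/∂y + ∂R/∂z:
  ∂P/∂x = z
  ∂Q/∂y = 2*y + 2*z
  ∂R/∂z = 3*y
Sum = 5*y + 3*z, which is exactly div F.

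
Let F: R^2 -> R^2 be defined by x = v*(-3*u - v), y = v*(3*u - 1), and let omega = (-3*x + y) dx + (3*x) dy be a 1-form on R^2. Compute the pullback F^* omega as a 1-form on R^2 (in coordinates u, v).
F^* omega = (v^2*(-63*u - 18*v + 3)) du + (v*(-63*u^2 - 42*u*v + 12*u - 6*v^2 + 5*v)) dv

Using F^*(f dg) = (f ∘ F) d(g ∘ F), substitute each coordinate x_i by F_i(u, v) in f_i, and replace dx_i by d F_i = (∂F_i/∂u) du + (∂F_i/∂v) dv.
  For the x component: f_1(F) = v*(12*u + 3*v - 1); d F_1 = (-3*v) du + (-3*u - 2*v) dv
  For the y component: f_2(F) = 3*v*(-3*u - v); d F_2 = (3*v) du + (3*u - 1) dv
Combining and collecting du, dv coefficients:
  coeff of du: v^2*(-63*u - 18*v + 3)
  coeff of dv: v*(-63*u^2 - 42*u*v + 12*u - 6*v^2 + 5*v)
F^* omega = (v^2*(-63*u - 18*v + 3)) du + (v*(-63*u^2 - 42*u*v + 12*u - 6*v^2 + 5*v)) dv.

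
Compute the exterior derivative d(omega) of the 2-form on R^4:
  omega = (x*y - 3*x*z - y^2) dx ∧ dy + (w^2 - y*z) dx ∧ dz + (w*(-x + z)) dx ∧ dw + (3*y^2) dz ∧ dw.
d(omega) = (-3*x + z) dx ∧ dy ∧ dz + (w) dx ∧ dz ∧ dw + (6*y) dy ∧ dz ∧ dw

For a 2-form omega = sum_{i<j} g_{ij} dx_i ∧ dx_j, the exterior derivative is
  d(omega) = sum_{i<j} d(g_{ij}) ∧ dx_i ∧ dx_j = sum_{i<j, k} (∂g_{ij}/∂x_k) dx_k ∧ dx_i ∧ dx_j.
Expand each term, using dx_k ∧ dx_i ∧ dx_j = sgn(permutation) dx_{(a)} ∧ dx_{(b)} ∧ dx_{(c)} with (a < b < c) sorted:
  d(x*y - 3*x*z - y^2) includes (∂/∂z)(x*y - 3*x*z - y^2) dz = (-3*x) dz, which multiplied by dx ∧ dy gives (-3*x) dx ∧ dy ∧ dz
  d(w^2 - y*z) includes (∂/∂y)(w^2 - y*z) dy = (-z) dy, which multiplied by dx ∧ dz gives (z) dx ∧ dy ∧ dz
  d(w^2 - y*z) includes (∂/∂w)(w^2 - y*z) dw = (2*w) dw, which multiplied by dx ∧ dz gives (2*w) dx ∧ dz ∧ dw
  d(w*(-x + z)) includes (∂/∂z)(w*(-x + z)) dz = (w) dz, which multiplied by dx ∧ dw gives (-w) dx ∧ dz ∧ dw
  d(3*y^2) includes (∂/∂y)(3*y^2) dy = (6*y) dy, which multiplied by dz ∧ dw gives (6*y) dy ∧ dz ∧ dw
Collecting like 3-forms: d(omega) = (-3*x + z) dx ∧ dy ∧ dz + (w) dx ∧ dz ∧ dw + (6*y) dy ∧ dz ∧ dw.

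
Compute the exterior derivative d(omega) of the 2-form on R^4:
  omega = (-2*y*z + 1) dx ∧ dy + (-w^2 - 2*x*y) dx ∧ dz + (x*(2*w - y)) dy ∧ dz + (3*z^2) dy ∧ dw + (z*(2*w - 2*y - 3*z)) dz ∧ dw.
d(omega) = (2*w + 2*x - 3*y) dx ∧ dy ∧ dz + (-2*w) dx ∧ dz ∧ dw + (2*x - 8*z) dy ∧ dz ∧ dw

For a 2-form omega = sum_{i<j} g_{ij} dx_i ∧ dx_j, the exterior derivative is
  d(omega) = sum_{i<j} d(g_{ij}) ∧ dx_i ∧ dx_j = sum_{i<j, k} (∂g_{ij}/∂x_k) dx_k ∧ dx_i ∧ dx_j.
Expand each term, using dx_k ∧ dx_i ∧ dx_j = sgn(permutation) dx_{(a)} ∧ dx_{(b)} ∧ dx_{(c)} with (a < b < c) sorted:
  d(-2*y*z + 1) includes (∂/∂z)(-2*y*z + 1) dz = (-2*y) dz, which multiplied by dx ∧ dy gives (-2*y) dx ∧ dy ∧ dz
  d(-w^2 - 2*x*y) includes (∂/∂y)(-w^2 - 2*x*y) dy = (-2*x) dy, which multiplied by dx ∧ dz gives (2*x) dx ∧ dy ∧ dz
  d(-w^2 - 2*x*y) includes (∂/∂w)(-w^2 - 2*x*y) dw = (-2*w) dw, which multiplied by dx ∧ dz gives (-2*w) dx ∧ dz ∧ dw
  d(x*(2*w - y)) includes (∂/∂x)(x*(2*w - y)) dx = (2*w - y) dx, which multiplied by dy ∧ dz gives (2*w - y) dx ∧ dy ∧ dz
  d(x*(2*w - y)) includes (∂/∂w)(x*(2*w - y)) dw = (2*x) dw, which multiplied by dy ∧ dz gives (2*x) dy ∧ dz ∧ dw
  d(3*z^2) includes (∂/∂z)(3*z^2) dz = (6*z) dz, which multiplied by dy ∧ dw gives (-6*z) dy ∧ dz ∧ dw
  d(z*(2*w - 2*y - 3*z)) includes (∂/∂y)(z*(2*w - 2*y - 3*z)) dy = (-2*z) dy, which multiplied by dz ∧ dw gives (-2*z) dy ∧ dz ∧ dw
Collecting like 3-forms: d(omega) = (2*w + 2*x - 3*y) dx ∧ dy ∧ dz + (-2*w) dx ∧ dz ∧ dw + (2*x - 8*z) dy ∧ dz ∧ dw.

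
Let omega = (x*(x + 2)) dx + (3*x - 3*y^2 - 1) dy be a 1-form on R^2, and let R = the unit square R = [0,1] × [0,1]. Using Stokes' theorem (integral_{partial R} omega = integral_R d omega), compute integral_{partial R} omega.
integral_(partial R) omega = 3

Stokes: integral_partial_R omega = integral_R d omega with d omega = (∂Q/∂x - ∂P/∂y) dx ∧ dy.
  ∂Q/∂x = 3
  ∂P/∂y = 0
  integrand = ∂Q/∂x - ∂P/∂y = 3.
Integrating over R: integral_0^1 integral_0^1 (3) dx dy = 3.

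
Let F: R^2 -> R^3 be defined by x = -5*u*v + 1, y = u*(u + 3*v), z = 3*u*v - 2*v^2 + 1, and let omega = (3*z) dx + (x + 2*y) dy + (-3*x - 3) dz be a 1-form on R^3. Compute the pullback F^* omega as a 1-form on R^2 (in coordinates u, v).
F^* omega = (4*u^3 + 8*u^2*v + 3*u*v^2 + 2*u + 30*v^3 - 30*v) du + (6*u^3 + 3*u^2*v - 30*u*v^2 - 30*u + 24*v) dv

Using F^*(f dg) = (f ∘ F) d(g ∘ F), substitute each coordinate x_i by F_i(u, v) in f_i, and replace dx_i by d F_i = (∂F_i/∂u) du + (∂F_i/∂v) dv.
  For the x component: f_1(F) = 9*u*v - 6*v^2 + 3; d F_1 = (-5*v) du + (-5*u) dv
  For the y component: f_2(F) = 2*u^2 + u*v + 1; d F_2 = (2*u + 3*v) du + (3*u) dv
  For the z component: f_3(F) = 15*u*v - 6; d F_3 = (3*v) du + (3*u - 4*v) dv
Combining and collecting du, dv coefficients:
  coeff of du: 4*u^3 + 8*u^2*v + 3*u*v^2 + 2*u + 30*v^3 - 30*v
  coeff of dv: 6*u^3 + 3*u^2*v - 30*u*v^2 - 30*u + 24*v
F^* omega = (4*u^3 + 8*u^2*v + 3*u*v^2 + 2*u + 30*v^3 - 30*v) du + (6*u^3 + 3*u^2*v - 30*u*v^2 - 30*u + 24*v) dv.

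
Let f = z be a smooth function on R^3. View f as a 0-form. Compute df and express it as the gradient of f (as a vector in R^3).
df = (0) dx + (0) dy + (1) dz; grad f = (0, 0, 1)

For a 0-form f, d f = (∂f/∂x) dx + (∂f/∂y) dy + (∂f/∂z) dz. The components of the vector representation are exactly the entries of grad f in Cartesian coordinates:
  ∂f/∂x = 0
  ∂f/∂y = 0
  ∂f/∂z = 1.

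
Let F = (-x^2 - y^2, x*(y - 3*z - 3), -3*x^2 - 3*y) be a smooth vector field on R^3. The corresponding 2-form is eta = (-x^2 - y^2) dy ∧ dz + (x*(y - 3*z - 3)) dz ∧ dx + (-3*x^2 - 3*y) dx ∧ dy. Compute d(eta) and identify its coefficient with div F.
d(eta) = (-x) dx ∧ dy ∧ dz; div F = -x

For a 2-form in R^3 of the form above, applying d gives a 3-form with coefficient ∂P/∂x + ∂Q/∂y + ∂R/∂z:
  ∂P/∂x = -2*x
  ∂Q/∂y = x
  ∂R/∂z = 0
Sum = -x, which is exactly div F.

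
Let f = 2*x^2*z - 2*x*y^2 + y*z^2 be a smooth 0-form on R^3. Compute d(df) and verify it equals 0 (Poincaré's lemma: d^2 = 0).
d(df) = 0

Step 1: df = sum_i (∂f/∂x_i) dx_i = (4*x*z - 2*y^2) dx + (-4*x*y + z^2) dy + (2*x^2 + 2*y*z) dz.
Step 2: Apply d again. Using the 1-form formula, the coefficient of dx ∧ dy in d(df) is ∂^2 f/∂x ∂y - ∂^2 f/∂y ∂x = (-4*y) - (-4*y) = 0 (equality of mixed partials for smooth f).
Similarly for dx ∧ dz and dy ∧ dz — all coefficients vanish. So d(df) = 0.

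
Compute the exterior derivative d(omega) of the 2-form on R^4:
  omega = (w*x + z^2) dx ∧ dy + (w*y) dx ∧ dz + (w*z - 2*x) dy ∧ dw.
d(omega) = (-w + 2*z) dx ∧ dy ∧ dz + (x - 2) dx ∧ dy ∧ dw + (y) dx ∧ dz ∧ dw + (-w) dy ∧ dz ∧ dw

For a 2-form omega = sum_{i<j} g_{ij} dx_i ∧ dx_j, the exterior derivative is
  d(omega) = sum_{i<j} d(g_{ij}) ∧ dx_i ∧ dx_j = sum_{i<j, k} (∂g_{ij}/∂x_k) dx_k ∧ dx_i ∧ dx_j.
Expand each term, using dx_k ∧ dx_i ∧ dx_j = sgn(permutation) dx_{(a)} ∧ dx_{(b)} ∧ dx_{(c)} with (a < b < c) sorted:
  d(w*x + z^2) includes (∂/∂z)(w*x + z^2) dz = (2*z) dz, which multiplied by dx ∧ dy gives (2*z) dx ∧ dy ∧ dz
  d(w*x + z^2) includes (∂/∂w)(w*x + z^2) dw = (x) dw, which multiplied by dx ∧ dy gives (x) dx ∧ dy ∧ dw
  d(w*y) includes (∂/∂y)(w*y) dy = (w) dy, which multiplied by dx ∧ dz gives (-w) dx ∧ dy ∧ dz
  d(w*y) includes (∂/∂w)(w*y) dw = (y) dw, which multiplied by dx ∧ dz gives (y) dx ∧ dz ∧ dw
  d(w*z - 2*x) includes (∂/∂x)(w*z - 2*x) dx = (-2) dx, which multiplied by dy ∧ dw gives (-2) dx ∧ dy ∧ dw
  d(w*z - 2*x) includes (∂/∂z)(w*z - 2*x) dz = (w) dz, which multiplied by dy ∧ dw gives (-w) dy ∧ dz ∧ dw
Collecting like 3-forms: d(omega) = (-w + 2*z) dx ∧ dy ∧ dz + (x - 2) dx ∧ dy ∧ dw + (y) dx ∧ dz ∧ dw + (-w) dy ∧ dz ∧ dw.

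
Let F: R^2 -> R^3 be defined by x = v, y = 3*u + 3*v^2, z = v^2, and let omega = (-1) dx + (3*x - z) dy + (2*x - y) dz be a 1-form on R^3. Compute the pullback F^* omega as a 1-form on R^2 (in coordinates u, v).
F^* omega = (3*v*(3 - v)) du + (-6*u*v - 12*v^3 + 22*v^2 - 1) dv

Using F^*(f dg) = (f ∘ F) d(g ∘ F), substitute each coordinate x_i by F_i(u, v) in f_i, and replace dx_i by d F_i = (∂F_i/∂u) du + (∂F_i/∂v) dv.
  For the x component: f_1(F) = -1; d F_1 = (0) du + (1) dv
  For the y component: f_2(F) = v*(3 - v); d F_2 = (3) du + (6*v) dv
  For the z component: f_3(F) = -3*u - 3*v^2 + 2*v; d F_3 = (0) du + (2*v) dv
Combining and collecting du, dv coefficients:
  coeff of du: 3*v*(3 - v)
  coeff of dv: -6*u*v - 12*v^3 + 22*v^2 - 1
F^* omega = (3*v*(3 - v)) du + (-6*u*v - 12*v^3 + 22*v^2 - 1) dv.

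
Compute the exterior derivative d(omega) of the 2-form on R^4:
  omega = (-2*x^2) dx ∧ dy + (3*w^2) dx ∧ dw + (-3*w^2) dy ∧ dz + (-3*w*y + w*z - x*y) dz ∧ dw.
d(omega) = (-9*w - x) dy ∧ dz ∧ dw + (-y) dx ∧ dz ∧ dw

For a 2-form omega = sum_{i<j} g_{ij} dx_i ∧ dx_j, the exterior derivative is
  d(omega) = sum_{i<j} d(g_{ij}) ∧ dx_i ∧ dx_j = sum_{i<j, k} (∂g_{ij}/∂x_k) dx_k ∧ dx_i ∧ dx_j.
Expand each term, using dx_k ∧ dx_i ∧ dx_j = sgn(permutation) dx_{(a)} ∧ dx_{(b)} ∧ dx_{(c)} with (a < b < c) sorted:
  d(-3*w^2) includes (∂/∂w)(-3*w^2) dw = (-6*w) dw, which multiplied by dy ∧ dz gives (-6*w) dy ∧ dz ∧ dw
  d(-3*w*y + w*z - x*y) includes (∂/∂x)(-3*w*y + w*z - x*y) dx = (-y) dx, which multiplied by dz ∧ dw gives (-y) dx ∧ dz ∧ dw
  d(-3*w*y + w*z - x*y) includes (∂/∂y)(-3*w*y + w*z - x*y) dy = (-3*w - x) dy, which multiplied by dz ∧ dw gives (-3*w - x) dy ∧ dz ∧ dw
Collecting like 3-forms: d(omega) = (-9*w - x) dy ∧ dz ∧ dw + (-y) dx ∧ dz ∧ dw.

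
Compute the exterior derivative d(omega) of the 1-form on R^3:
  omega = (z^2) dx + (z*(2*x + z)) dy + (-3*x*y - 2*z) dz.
d(omega) = (2*z) dx ∧ dy + (-3*y - 2*z) dx ∧ dz + (-5*x - 2*z) dy ∧ dz

For a 1-form omega = sum_i f_i dx_i, the exterior derivative is
  d(omega) = sum_{i < j} (∂f_j/∂x_i - ∂f_i/∂x_j) dx_i ∧ dx_j.
  coefficient of dx ∧ dy: ∂f_2/∂x - ∂f_1/∂y = ∂(z*(2*x + z))/∂x - ∂(z^2)/∂y = 2*z
  coefficient of dx ∧ dz: ∂f_3/∂x - ∂f_1/∂z = ∂(-3*x*y - 2*z)/∂x - ∂(z^2)/∂z = -3*y - 2*z
  coefficient of dy ∧ dz: ∂f_3/∂y - ∂f_2/∂z = ∂(-3*x*y - 2*z)/∂y - ∂(z*(2*x + z))/∂z = -5*x - 2*z
Assembling: d(omega) = (2*z) dx ∧ dy + (-3*y - 2*z) dx ∧ dz + (-5*x - 2*z) dy ∧ dz.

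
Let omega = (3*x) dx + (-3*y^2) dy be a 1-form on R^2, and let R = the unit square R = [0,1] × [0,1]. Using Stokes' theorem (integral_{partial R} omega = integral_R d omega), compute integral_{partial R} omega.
integral_(partial R) omega = 0

Stokes: integral_partial_R omega = integral_R d omega with d omega = (∂Q/∂x - ∂P/∂y) dx ∧ dy.
  ∂Q/∂x = 0
  ∂P/∂y = 0
  integrand = ∂Q/∂x - ∂P/∂y = 0.
Integrating over R: integral_0^1 integral_0^1 (0) dx dy = 0.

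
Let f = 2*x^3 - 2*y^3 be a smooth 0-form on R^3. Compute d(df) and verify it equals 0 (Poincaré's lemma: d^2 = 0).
d(df) = 0

Step 1: df = sum_i (∂f/∂x_i) dx_i = (6*x^2) dx + (-6*y^2) dy + (0) dz.
Step 2: Apply d again. Using the 1-form formula, the coefficient of dx ∧ dy in d(df) is ∂^2 f/∂x ∂y - ∂^2 f/∂y ∂x = (0) - (0) = 0 (equality of mixed partials for smooth f).
Similarly for dx ∧ dz and dy ∧ dz — all coefficients vanish. So d(df) = 0.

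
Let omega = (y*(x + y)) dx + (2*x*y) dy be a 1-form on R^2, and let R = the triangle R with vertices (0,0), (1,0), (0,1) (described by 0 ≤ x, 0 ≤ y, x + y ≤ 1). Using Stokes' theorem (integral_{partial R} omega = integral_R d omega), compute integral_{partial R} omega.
integral_(partial R) omega = -1/6

Stokes: integral_partial_R omega = integral_R d omega with d omega = (∂Q/∂x - ∂P/∂y) dx ∧ dy.
  ∂Q/∂x = 2*y
  ∂P/∂y = x + 2*y
  integrand = ∂Q/∂x - ∂P/∂y = -x.
Integrating over R: integral_0^1 integral_0^{1-x} (-x) dy dx = -1/6.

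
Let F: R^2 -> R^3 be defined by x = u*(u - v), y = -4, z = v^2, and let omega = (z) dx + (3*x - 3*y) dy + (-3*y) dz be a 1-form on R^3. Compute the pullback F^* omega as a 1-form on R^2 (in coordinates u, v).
F^* omega = (v^2*(2*u - v)) du + (v*(-u*v + 24)) dv

Using F^*(f dg) = (f ∘ F) d(g ∘ F), substitute each coordinate x_i by F_i(u, v) in f_i, and replace dx_i by d F_i = (∂F_i/∂u) du + (∂F_i/∂v) dv.
  For the x component: f_1(F) = v^2; d F_1 = (2*u - v) du + (-u) dv
  For the y component: f_2(F) = 3*u^2 - 3*u*v + 12; d F_2 = (0) du + (0) dv
  For the z component: f_3(F) = 12; d F_3 = (0) du + (2*v) dv
Combining and collecting du, dv coefficients:
  coeff of du: v^2*(2*u - v)
  coeff of dv: v*(-u*v + 24)
F^* omega = (v^2*(2*u - v)) du + (v*(-u*v + 24)) dv.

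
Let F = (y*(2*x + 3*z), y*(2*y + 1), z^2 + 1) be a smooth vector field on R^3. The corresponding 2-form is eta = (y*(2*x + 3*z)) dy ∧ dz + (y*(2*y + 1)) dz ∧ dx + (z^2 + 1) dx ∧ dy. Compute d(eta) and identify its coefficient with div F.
d(eta) = (6*y + 2*z + 1) dx ∧ dy ∧ dz; div F = 6*y + 2*z + 1

For a 2-form in R^3 of the form above, applying d gives a 3-form with coefficient ∂P/∂x + ∂Q/∂y + ∂R/∂z:
  ∂P/∂x = 2*y
  ∂Q/∂y = 4*y + 1
  ∂R/∂z = 2*z
Sum = 6*y + 2*z + 1, which is exactly div F.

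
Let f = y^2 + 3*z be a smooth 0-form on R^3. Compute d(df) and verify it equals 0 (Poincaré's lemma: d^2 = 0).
d(df) = 0

Step 1: df = sum_i (∂f/∂x_i) dx_i = (0) dx + (2*y) dy + (3) dz.
Step 2: Apply d again. Using the 1-form formula, the coefficient of dx ∧ dy in d(df) is ∂^2 f/∂x ∂y - ∂^2 f/∂y ∂x = (0) - (0) = 0 (equality of mixed partials for smooth f).
Similarly for dx ∧ dz and dy ∧ dz — all coefficients vanish. So d(df) = 0.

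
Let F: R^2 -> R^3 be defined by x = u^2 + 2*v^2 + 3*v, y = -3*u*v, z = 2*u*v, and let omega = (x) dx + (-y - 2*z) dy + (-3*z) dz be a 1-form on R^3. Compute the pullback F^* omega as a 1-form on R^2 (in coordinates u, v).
F^* omega = (u*(2*u^2 - 5*v^2 + 6*v)) du + (-5*u^2*v + 3*u^2 + 8*v^3 + 18*v^2 + 9*v) dv

Using F^*(f dg) = (f ∘ F) d(g ∘ F), substitute each coordinate x_i by F_i(u, v) in f_i, and replace dx_i by d F_i = (∂F_i/∂u) du + (∂F_i/∂v) dv.
  For the x component: f_1(F) = u^2 + 2*v^2 + 3*v; d F_1 = (2*u) du + (4*v + 3) dv
  For the y component: f_2(F) = -u*v; d F_2 = (-3*v) du + (-3*u) dv
  For the z component: f_3(F) = -6*u*v; d F_3 = (2*v) du + (2*u) dv
Combining and collecting du, dv coefficients:
  coeff of du: u*(2*u^2 - 5*v^2 + 6*v)
  coeff of dv: -5*u^2*v + 3*u^2 + 8*v^3 + 18*v^2 + 9*v
F^* omega = (u*(2*u^2 - 5*v^2 + 6*v)) du + (-5*u^2*v + 3*u^2 + 8*v^3 + 18*v^2 + 9*v) dv.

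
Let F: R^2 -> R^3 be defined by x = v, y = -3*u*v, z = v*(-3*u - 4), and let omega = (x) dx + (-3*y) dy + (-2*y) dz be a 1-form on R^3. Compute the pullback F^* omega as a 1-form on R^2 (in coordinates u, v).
F^* omega = (-45*u*v^2) du + (v*(-45*u^2 - 24*u + 1)) dv

Using F^*(f dg) = (f ∘ F) d(g ∘ F), substitute each coordinate x_i by F_i(u, v) in f_i, and replace dx_i by d F_i = (∂F_i/∂u) du + (∂F_i/∂v) dv.
  For the x component: f_1(F) = v; d F_1 = (0) du + (1) dv
  For the y component: f_2(F) = 9*u*v; d F_2 = (-3*v) du + (-3*u) dv
  For the z component: f_3(F) = 6*u*v; d F_3 = (-3*v) du + (-3*u - 4) dv
Combining and collecting du, dv coefficients:
  coeff of du: -45*u*v^2
  coeff of dv: v*(-45*u^2 - 24*u + 1)
F^* omega = (-45*u*v^2) du + (v*(-45*u^2 - 24*u + 1)) dv.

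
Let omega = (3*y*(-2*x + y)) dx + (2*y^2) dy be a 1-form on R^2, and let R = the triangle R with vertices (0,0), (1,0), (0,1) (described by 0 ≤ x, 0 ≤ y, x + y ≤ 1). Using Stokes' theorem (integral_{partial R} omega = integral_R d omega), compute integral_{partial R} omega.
integral_(partial R) omega = 0

Stokes: integral_partial_R omega = integral_R d omega with d omega = (∂Q/∂x - ∂P/∂y) dx ∧ dy.
  ∂Q/∂x = 0
  ∂P/∂y = -6*x + 6*y
  integrand = ∂Q/∂x - ∂P/∂y = 6*x - 6*y.
Integrating over R: integral_0^1 integral_0^{1-x} (6*x - 6*y) dy dx = 0.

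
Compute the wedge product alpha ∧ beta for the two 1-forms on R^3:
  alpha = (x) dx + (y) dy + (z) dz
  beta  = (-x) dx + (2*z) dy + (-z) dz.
alpha ∧ beta = (x*(y + 2*z)) dx ∧ dy + (-z*(y + 2*z)) dy ∧ dz

Distribute the wedge, using dx_i ∧ dx_j = -dx_j ∧ dx_i and dx_i ∧ dx_i = 0. For each pair (i, j) with i < j, the coefficient of dx_i ∧ dx_j in alpha ∧ beta is (alpha_i * beta_j - alpha_j * beta_i). Collecting: alpha ∧ beta = (x*(y + 2*z)) dx ∧ dy + (-z*(y + 2*z)) dy ∧ dz.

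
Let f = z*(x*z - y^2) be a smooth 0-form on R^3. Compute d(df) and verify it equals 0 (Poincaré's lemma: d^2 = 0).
d(df) = 0

Step 1: df = sum_i (∂f/∂x_i) dx_i = (z^2) dx + (-2*y*z) dy + (2*x*z - y^2) dz.
Step 2: Apply d again. Using the 1-form formula, the coefficient of dx ∧ dy in d(df) is ∂^2 f/∂x ∂y - ∂^2 f/∂y ∂x = (0) - (0) = 0 (equality of mixed partials for smooth f).
Similarly for dx ∧ dz and dy ∧ dz — all coefficients vanish. So d(df) = 0.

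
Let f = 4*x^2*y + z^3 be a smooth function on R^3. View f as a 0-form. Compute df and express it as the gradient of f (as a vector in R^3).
df = (8*x*y) dx + (4*x^2) dy + (3*z^2) dz; grad f = (8*x*y, 4*x^2, 3*z^2)

For a 0-form f, d f = (∂f/∂x) dx + (∂f/∂y) dy + (∂f/∂z) dz. The components of the vector representation are exactly the entries of grad f in Cartesian coordinates:
  ∂f/∂x = 8*x*y
  ∂f/∂y = 4*x^2
  ∂f/∂z = 3*z^2.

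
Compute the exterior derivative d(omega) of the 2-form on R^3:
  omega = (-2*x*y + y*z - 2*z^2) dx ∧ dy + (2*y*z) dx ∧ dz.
d(omega) = (y - 6*z) dx ∧ dy ∧ dz

For a 2-form omega = sum_{i<j} g_{ij} dx_i ∧ dx_j, the exterior derivative is
  d(omega) = sum_{i<j} d(g_{ij}) ∧ dx_i ∧ dx_j = sum_{i<j, k} (∂g_{ij}/∂x_k) dx_k ∧ dx_i ∧ dx_j.
Expand each term, using dx_k ∧ dx_i ∧ dx_j = sgn(permutation) dx_{(a)} ∧ dx_{(b)} ∧ dx_{(c)} with (a < b < c) sorted:
  d(-2*x*y + y*z - 2*z^2) includes (∂/∂z)(-2*x*y + y*z - 2*z^2) dz = (y - 4*z) dz, which multiplied by dx ∧ dy gives (y - 4*z) dx ∧ dy ∧ dz
  d(2*y*z) includes (∂/∂y)(2*y*z) dy = (2*z) dy, which multiplied by dx ∧ dz gives (-2*z) dx ∧ dy ∧ dz
Collecting like 3-forms: d(omega) = (y - 6*z) dx ∧ dy ∧ dz.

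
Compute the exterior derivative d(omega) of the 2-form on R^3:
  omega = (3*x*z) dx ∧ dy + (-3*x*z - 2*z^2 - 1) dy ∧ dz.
d(omega) = (3*x - 3*z) dx ∧ dy ∧ dz

For a 2-form omega = sum_{i<j} g_{ij} dx_i ∧ dx_j, the exterior derivative is
  d(omega) = sum_{i<j} d(g_{ij}) ∧ dx_i ∧ dx_j = sum_{i<j, k} (∂g_{ij}/∂x_k) dx_k ∧ dx_i ∧ dx_j.
Expand each term, using dx_k ∧ dx_i ∧ dx_j = sgn(permutation) dx_{(a)} ∧ dx_{(b)} ∧ dx_{(c)} with (a < b < c) sorted:
  d(3*x*z) includes (∂/∂z)(3*x*z) dz = (3*x) dz, which multiplied by dx ∧ dy gives (3*x) dx ∧ dy ∧ dz
  d(-3*x*z - 2*z^2 - 1) includes (∂/∂x)(-3*x*z - 2*z^2 - 1) dx = (-3*z) dx, which multiplied by dy ∧ dz gives (-3*z) dx ∧ dy ∧ dz
Collecting like 3-forms: d(omega) = (3*x - 3*z) dx ∧ dy ∧ dz.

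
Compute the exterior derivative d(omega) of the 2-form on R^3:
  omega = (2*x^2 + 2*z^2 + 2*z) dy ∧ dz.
d(omega) = (4*x) dx ∧ dy ∧ dz

For a 2-form omega = sum_{i<j} g_{ij} dx_i ∧ dx_j, the exterior derivative is
  d(omega) = sum_{i<j} d(g_{ij}) ∧ dx_i ∧ dx_j = sum_{i<j, k} (∂g_{ij}/∂x_k) dx_k ∧ dx_i ∧ dx_j.
Expand each term, using dx_k ∧ dx_i ∧ dx_j = sgn(permutation) dx_{(a)} ∧ dx_{(b)} ∧ dx_{(c)} with (a < b < c) sorted:
  d(2*x^2 + 2*z^2 + 2*z) includes (∂/∂x)(2*x^2 + 2*z^2 + 2*z) dx = (4*x) dx, which multiplied by dy ∧ dz gives (4*x) dx ∧ dy ∧ dz
Collecting like 3-forms: d(omega) = (4*x) dx ∧ dy ∧ dz.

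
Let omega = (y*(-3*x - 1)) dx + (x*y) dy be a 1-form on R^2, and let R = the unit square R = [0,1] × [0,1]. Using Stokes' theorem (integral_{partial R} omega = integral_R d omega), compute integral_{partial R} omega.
integral_(partial R) omega = 3

Stokes: integral_partial_R omega = integral_R d omega with d omega = (∂Q/∂x - ∂P/∂y) dx ∧ dy.
  ∂Q/∂x = y
  ∂P/∂y = -3*x - 1
  integrand = ∂Q/∂x - ∂P/∂y = 3*x + y + 1.
Integrating over R: integral_0^1 integral_0^1 (3*x + y + 1) dx dy = 3.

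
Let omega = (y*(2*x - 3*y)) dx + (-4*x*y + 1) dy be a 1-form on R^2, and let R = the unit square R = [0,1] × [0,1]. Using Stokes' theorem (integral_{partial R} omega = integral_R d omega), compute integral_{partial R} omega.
integral_(partial R) omega = 0

Stokes: integral_partial_R omega = integral_R d omega with d omega = (∂Q/∂x - ∂P/∂y) dx ∧ dy.
  ∂Q/∂x = -4*y
  ∂P/∂y = 2*x - 6*y
  integrand = ∂Q/∂x - ∂P/∂y = -2*x + 2*y.
Integrating over R: integral_0^1 integral_0^1 (-2*x + 2*y) dx dy = 0.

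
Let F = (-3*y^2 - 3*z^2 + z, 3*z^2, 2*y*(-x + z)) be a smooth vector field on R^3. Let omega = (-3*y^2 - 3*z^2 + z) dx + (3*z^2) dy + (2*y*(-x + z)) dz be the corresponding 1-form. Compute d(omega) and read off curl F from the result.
d(omega) = (-2*x - 4*z) dy ∧ dz + (2*y - 6*z + 1) dz ∧ dx + (6*y) dx ∧ dy; curl F = (-2*x - 4*z, 2*y - 6*z + 1, 6*y)

d omega = sum_{i<j} (∂f_j/∂x_i - ∂f_i/∂x_j) dx_i ∧ dx_j. Under the identification (dy ∧ dz, dz ∧ dx, dx ∧ dy) ↔ (e_x, e_y, e_z), the coefficients are exactly the components of curl F. Compute:
  ∂R/∂y - ∂Q/∂z = (-2*x + 2*z) - (6*z) = -2*x - 4*z
  ∂P/∂z - ∂R/∂x = (1 - 6*z) - (-2*y) = 2*y - 6*z + 1
  ∂Q/∂x - ∂P/∂y = (0) - (-6*y) = 6*y.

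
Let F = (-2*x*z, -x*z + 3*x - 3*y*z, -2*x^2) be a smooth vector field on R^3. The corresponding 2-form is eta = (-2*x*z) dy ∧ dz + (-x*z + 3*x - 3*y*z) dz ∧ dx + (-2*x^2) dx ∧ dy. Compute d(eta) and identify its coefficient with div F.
d(eta) = (-5*z) dx ∧ dy ∧ dz; div F = -5*z

For a 2-form in R^3 of the form above, applying d gives a 3-form with coefficient ∂P/∂x + ∂Q/∂y + ∂R/∂z:
  ∂P/∂x = -2*z
  ∂Q/∂y = -3*z
  ∂R/∂z = 0
Sum = -5*z, which is exactly div F.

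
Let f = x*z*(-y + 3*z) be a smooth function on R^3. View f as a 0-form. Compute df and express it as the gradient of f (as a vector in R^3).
df = (z*(-y + 3*z)) dx + (-x*z) dy + (x*(-y + 6*z)) dz; grad f = (z*(-y + 3*z), -x*z, x*(-y + 6*z))

For a 0-form f, d f = (∂f/∂x) dx + (∂f/∂y) dy + (∂f/∂z) dz. The components of the vector representation are exactly the entries of grad f in Cartesian coordinates:
  ∂f/∂x = z*(-y + 3*z)
  ∂f/∂y = -x*z
  ∂f/∂z = x*(-y + 6*z).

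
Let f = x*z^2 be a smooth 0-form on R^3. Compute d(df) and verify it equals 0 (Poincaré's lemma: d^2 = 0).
d(df) = 0

Step 1: df = sum_i (∂f/∂x_i) dx_i = (z^2) dx + (0) dy + (2*x*z) dz.
Step 2: Apply d again. Using the 1-form formula, the coefficient of dx ∧ dy in d(df) is ∂^2 f/∂x ∂y - ∂^2 f/∂y ∂x = (0) - (0) = 0 (equality of mixed partials for smooth f).
Similarly for dx ∧ dz and dy ∧ dz — all coefficients vanish. So d(df) = 0.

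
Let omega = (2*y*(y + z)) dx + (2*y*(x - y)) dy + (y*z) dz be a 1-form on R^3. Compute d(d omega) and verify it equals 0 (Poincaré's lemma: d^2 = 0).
d(d omega) = 0

Step 1: d omega = sum_{i<j} (∂f_j/∂x_i - ∂f_i/∂x_j) dx_i ∧ dx_j:
  coeff of dx ∧ dy: -2*y - 2*z
  coeff of dx ∧ dz: -2*y
  coeff of dy ∧ dz: z
Step 2: Apply d again to each 2-form coefficient. The only possible 3-form in R^3 is dx ∧ dy ∧ dz, with coefficient
  ∂(coeff of dy∧dz)/∂x - ∂(coeff of dx∧dz)/∂y + ∂(coeff of dx∧dy)/∂z
  = ∂/∂x (z) - ∂/∂y (-2*y) + ∂/∂z (-2*y - 2*z).
Each of these terms simplifies to sums of mixed partials that cancel in pairs. The result is 0 (by equality of mixed partials for smooth functions — Schwarz / Clairaut).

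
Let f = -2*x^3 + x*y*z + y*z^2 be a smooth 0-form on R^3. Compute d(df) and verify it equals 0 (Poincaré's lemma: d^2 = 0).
d(df) = 0

Step 1: df = sum_i (∂f/∂x_i) dx_i = (-6*x^2 + y*z) dx + (z*(x + z)) dy + (y*(x + 2*z)) dz.
Step 2: Apply d again. Using the 1-form formula, the coefficient of dx ∧ dy in d(df) is ∂^2 f/∂x ∂y - ∂^2 f/∂y ∂x = (z) - (z) = 0 (equality of mixed partials for smooth f).
Similarly for dx ∧ dz and dy ∧ dz — all coefficients vanish. So d(df) = 0.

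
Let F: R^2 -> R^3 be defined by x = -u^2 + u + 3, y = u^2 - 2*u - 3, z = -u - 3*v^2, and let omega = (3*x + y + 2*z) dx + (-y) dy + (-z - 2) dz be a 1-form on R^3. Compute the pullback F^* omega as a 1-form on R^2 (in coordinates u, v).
F^* omega = (2*u^3 + 6*u^2 + 12*u*v^2 - 12*u - 9*v^2 + 2) du + (6*v*(-u - 3*v^2 + 2)) dv

Using F^*(f dg) = (f ∘ F) d(g ∘ F), substitute each coordinate x_i by F_i(u, v) in f_i, and replace dx_i by d F_i = (∂F_i/∂u) du + (∂F_i/∂v) dv.
  For the x component: f_1(F) = -2*u^2 - u - 6*v^2 + 6; d F_1 = (1 - 2*u) du + (0) dv
  For the y component: f_2(F) = -u^2 + 2*u + 3; d F_2 = (2*u - 2) du + (0) dv
  For the z component: f_3(F) = u + 3*v^2 - 2; d F_3 = (-1) du + (-6*v) dv
Combining and collecting du, dv coefficients:
  coeff of du: 2*u^3 + 6*u^2 + 12*u*v^2 - 12*u - 9*v^2 + 2
  coeff of dv: 6*v*(-u - 3*v^2 + 2)
F^* omega = (2*u^3 + 6*u^2 + 12*u*v^2 - 12*u - 9*v^2 + 2) du + (6*v*(-u - 3*v^2 + 2)) dv.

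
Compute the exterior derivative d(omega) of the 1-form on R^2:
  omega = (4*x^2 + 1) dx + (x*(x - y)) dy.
d(omega) = (2*x - y) dx ∧ dy

For a 1-form omega = sum_i f_i dx_i, the exterior derivative is
  d(omega) = sum_{i < j} (∂f_j/∂x_i - ∂f_i/∂x_j) dx_i ∧ dx_j.
  coefficient of dx ∧ dy: ∂f_2/∂x - ∂f_1/∂y = ∂(x*(x - y))/∂x - ∂(4*x^2 + 1)/∂y = 2*x - y
Assembling: d(omega) = (2*x - y) dx ∧ dy.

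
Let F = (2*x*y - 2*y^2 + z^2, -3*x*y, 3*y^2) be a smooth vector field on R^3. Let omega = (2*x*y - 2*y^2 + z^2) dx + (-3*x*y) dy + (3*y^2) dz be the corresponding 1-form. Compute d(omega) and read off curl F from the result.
d(omega) = (6*y) dy ∧ dz + (2*z) dz ∧ dx + (-2*x + y) dx ∧ dy; curl F = (6*y, 2*z, -2*x + y)

d omega = sum_{i<j} (∂f_j/∂x_i - ∂f_i/∂x_j) dx_i ∧ dx_j. Under the identification (dy ∧ dz, dz ∧ dx, dx ∧ dy) ↔ (e_x, e_y, e_z), the coefficients are exactly the components of curl F. Compute:
  ∂R/∂y - ∂Q/∂z = (6*y) - (0) = 6*y
  ∂P/∂z - ∂R/∂x = (2*z) - (0) = 2*z
  ∂Q/∂x - ∂P/∂y = (-3*y) - (2*x - 4*y) = -2*x + y.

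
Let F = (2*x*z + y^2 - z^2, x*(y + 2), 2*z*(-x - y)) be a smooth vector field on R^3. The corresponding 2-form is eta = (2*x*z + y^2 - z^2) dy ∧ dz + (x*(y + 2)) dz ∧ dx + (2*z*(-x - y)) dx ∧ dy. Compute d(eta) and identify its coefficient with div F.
d(eta) = (-x - 2*y + 2*z) dx ∧ dy ∧ dz; div F = -x - 2*y + 2*z

For a 2-form in R^3 of the form above, applying d gives a 3-form with coefficient ∂P/∂x + ∂Q/∂y + ∂R/∂z:
  ∂P/∂x = 2*z
  ∂Q/∂y = x
  ∂R/∂z = -2*x - 2*y
Sum = -x - 2*y + 2*z, which is exactly div F.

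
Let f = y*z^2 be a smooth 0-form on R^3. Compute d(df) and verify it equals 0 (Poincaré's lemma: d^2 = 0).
d(df) = 0

Step 1: df = sum_i (∂f/∂x_i) dx_i = (0) dx + (z^2) dy + (2*y*z) dz.
Step 2: Apply d again. Using the 1-form formula, the coefficient of dx ∧ dy in d(df) is ∂^2 f/∂x ∂y - ∂^2 f/∂y ∂x = (0) - (0) = 0 (equality of mixed partials for smooth f).
Similarly for dx ∧ dz and dy ∧ dz — all coefficients vanish. So d(df) = 0.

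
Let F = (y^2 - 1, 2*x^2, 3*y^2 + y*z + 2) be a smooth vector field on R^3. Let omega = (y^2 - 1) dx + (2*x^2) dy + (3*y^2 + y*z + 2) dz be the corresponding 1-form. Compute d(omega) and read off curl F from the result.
d(omega) = (6*y + z) dy ∧ dz + (0) dz ∧ dx + (4*x - 2*y) dx ∧ dy; curl F = (6*y + z, 0, 4*x - 2*y)

d omega = sum_{i<j} (∂f_j/∂x_i - ∂f_i/∂x_j) dx_i ∧ dx_j. Under the identification (dy ∧ dz, dz ∧ dx, dx ∧ dy) ↔ (e_x, e_y, e_z), the coefficients are exactly the components of curl F. Compute:
  ∂R/∂y - ∂Q/∂z = (6*y + z) - (0) = 6*y + z
  ∂P/∂z - ∂R/∂x = (0) - (0) = 0
  ∂Q/∂x - ∂P/∂y = (4*x) - (2*y) = 4*x - 2*y.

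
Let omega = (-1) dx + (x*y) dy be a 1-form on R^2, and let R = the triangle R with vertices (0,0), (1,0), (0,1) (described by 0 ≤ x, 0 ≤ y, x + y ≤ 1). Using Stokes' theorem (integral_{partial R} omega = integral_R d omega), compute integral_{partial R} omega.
integral_(partial R) omega = 1/6

Stokes: integral_partial_R omega = integral_R d omega with d omega = (∂Q/∂x - ∂P/∂y) dx ∧ dy.
  ∂Q/∂x = y
  ∂P/∂y = 0
  integrand = ∂Q/∂x - ∂P/∂y = y.
Integrating over R: integral_0^1 integral_0^{1-x} (y) dy dx = 1/6.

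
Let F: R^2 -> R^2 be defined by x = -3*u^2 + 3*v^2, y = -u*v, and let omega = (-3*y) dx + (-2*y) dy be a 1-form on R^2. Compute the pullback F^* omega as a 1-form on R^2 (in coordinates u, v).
F^* omega = (2*u*v*(-9*u - v)) du + (2*u*v*(-u + 9*v)) dv

Using F^*(f dg) = (f ∘ F) d(g ∘ F), substitute each coordinate x_i by F_i(u, v) in f_i, and replace dx_i by d F_i = (∂F_i/∂u) du + (∂F_i/∂v) dv.
  For the x component: f_1(F) = 3*u*v; d F_1 = (-6*u) du + (6*v) dv
  For the y component: f_2(F) = 2*u*v; d F_2 = (-v) du + (-u) dv
Combining and collecting du, dv coefficients:
  coeff of du: 2*u*v*(-9*u - v)
  coeff of dv: 2*u*v*(-u + 9*v)
F^* omega = (2*u*v*(-9*u - v)) du + (2*u*v*(-u + 9*v)) dv.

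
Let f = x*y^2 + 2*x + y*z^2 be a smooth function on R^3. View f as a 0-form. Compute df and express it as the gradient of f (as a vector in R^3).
df = (y^2 + 2) dx + (2*x*y + z^2) dy + (2*y*z) dz; grad f = (y^2 + 2, 2*x*y + z^2, 2*y*z)

For a 0-form f, d f = (∂f/∂x) dx + (∂f/∂y) dy + (∂f/∂z) dz. The components of the vector representation are exactly the entries of grad f in Cartesian coordinates:
  ∂f/∂x = y^2 + 2
  ∂f/∂y = 2*x*y + z^2
  ∂f/∂z = 2*y*z.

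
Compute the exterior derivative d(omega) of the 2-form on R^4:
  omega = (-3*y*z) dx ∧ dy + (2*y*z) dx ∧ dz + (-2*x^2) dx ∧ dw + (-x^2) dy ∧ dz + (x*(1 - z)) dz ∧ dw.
d(omega) = (-2*x - 3*y - 2*z) dx ∧ dy ∧ dz + (1 - z) dx ∧ dz ∧ dw

For a 2-form omega = sum_{i<j} g_{ij} dx_i ∧ dx_j, the exterior derivative is
  d(omega) = sum_{i<j} d(g_{ij}) ∧ dx_i ∧ dx_j = sum_{i<j, k} (∂g_{ij}/∂x_k) dx_k ∧ dx_i ∧ dx_j.
Expand each term, using dx_k ∧ dx_i ∧ dx_j = sgn(permutation) dx_{(a)} ∧ dx_{(b)} ∧ dx_{(c)} with (a < b < c) sorted:
  d(-3*y*z) includes (∂/∂z)(-3*y*z) dz = (-3*y) dz, which multiplied by dx ∧ dy gives (-3*y) dx ∧ dy ∧ dz
  d(2*y*z) includes (∂/∂y)(2*y*z) dy = (2*z) dy, which multiplied by dx ∧ dz gives (-2*z) dx ∧ dy ∧ dz
  d(-x^2) includes (∂/∂x)(-x^2) dx = (-2*x) dx, which multiplied by dy ∧ dz gives (-2*x) dx ∧ dy ∧ dz
  d(x*(1 - z)) includes (∂/∂x)(x*(1 - z)) dx = (1 - z) dx, which multiplied by dz ∧ dw gives (1 - z) dx ∧ dz ∧ dw
Collecting like 3-forms: d(omega) = (-2*x - 3*y - 2*z) dx ∧ dy ∧ dz + (1 - z) dx ∧ dz ∧ dw.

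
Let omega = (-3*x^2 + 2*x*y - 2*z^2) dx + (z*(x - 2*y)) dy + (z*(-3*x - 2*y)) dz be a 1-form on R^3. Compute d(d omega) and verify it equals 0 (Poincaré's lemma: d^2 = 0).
d(d omega) = 0

Step 1: d omega = sum_{i<j} (∂f_j/∂x_i - ∂f_i/∂x_j) dx_i ∧ dx_j:
  coeff of dx ∧ dy: -2*x + z
  coeff of dx ∧ dz: z
  coeff of dy ∧ dz: -x + 2*y - 2*z
Step 2: Apply d again to each 2-form coefficient. The only possible 3-form in R^3 is dx ∧ dy ∧ dz, with coefficient
  ∂(coeff of dy∧dz)/∂x - ∂(coeff of dx∧dz)/∂y + ∂(coeff of dx∧dy)/∂z
  = ∂/∂x (-x + 2*y - 2*z) - ∂/∂y (z) + ∂/∂z (-2*x + z).
Each of these terms simplifies to sums of mixed partials that cancel in pairs. The result is 0 (by equality of mixed partials for smooth functions — Schwarz / Clairaut).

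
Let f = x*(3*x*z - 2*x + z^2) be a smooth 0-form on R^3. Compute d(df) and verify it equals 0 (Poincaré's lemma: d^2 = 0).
d(df) = 0

Step 1: df = sum_i (∂f/∂x_i) dx_i = (6*x*z - 4*x + z^2) dx + (0) dy + (x*(3*x + 2*z)) dz.
Step 2: Apply d again. Using the 1-form formula, the coefficient of dx ∧ dy in d(df) is ∂^2 f/∂x ∂y - ∂^2 f/∂y ∂x = (0) - (0) = 0 (equality of mixed partials for smooth f).
Similarly for dx ∧ dz and dy ∧ dz — all coefficients vanish. So d(df) = 0.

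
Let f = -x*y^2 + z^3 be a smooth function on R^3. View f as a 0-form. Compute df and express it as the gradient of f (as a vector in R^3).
df = (-y^2) dx + (-2*x*y) dy + (3*z^2) dz; grad f = (-y^2, -2*x*y, 3*z^2)

For a 0-form f, d f = (∂f/∂x) dx + (∂f/∂y) dy + (∂f/∂z) dz. The components of the vector representation are exactly the entries of grad f in Cartesian coordinates:
  ∂f/∂x = -y^2
  ∂f/∂y = -2*x*y
  ∂f/∂z = 3*z^2.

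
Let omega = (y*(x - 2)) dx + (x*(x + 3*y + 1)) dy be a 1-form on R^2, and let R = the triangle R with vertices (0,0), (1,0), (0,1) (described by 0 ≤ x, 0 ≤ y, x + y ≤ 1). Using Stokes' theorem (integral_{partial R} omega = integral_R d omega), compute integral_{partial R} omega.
integral_(partial R) omega = 13/6

Stokes: integral_partial_R omega = integral_R d omega with d omega = (∂Q/∂x - ∂P/∂y) dx ∧ dy.
  ∂Q/∂x = 2*x + 3*y + 1
  ∂P/∂y = x - 2
  integrand = ∂Q/∂x - ∂P/∂y = x + 3*y + 3.
Integrating over R: integral_0^1 integral_0^{1-x} (x + 3*y + 3) dy dx = 13/6.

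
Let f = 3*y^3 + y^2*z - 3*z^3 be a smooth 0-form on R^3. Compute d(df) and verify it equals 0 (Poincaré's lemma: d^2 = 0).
d(df) = 0

Step 1: df = sum_i (∂f/∂x_i) dx_i = (0) dx + (y*(9*y + 2*z)) dy + (y^2 - 9*z^2) dz.
Step 2: Apply d again. Using the 1-form formula, the coefficient of dx ∧ dy in d(df) is ∂^2 f/∂x ∂y - ∂^2 f/∂y ∂x = (0) - (0) = 0 (equality of mixed partials for smooth f).
Similarly for dx ∧ dz and dy ∧ dz — all coefficients vanish. So d(df) = 0.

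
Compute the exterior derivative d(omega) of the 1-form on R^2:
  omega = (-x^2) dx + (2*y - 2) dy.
d(omega) = 0

For a 1-form omega = sum_i f_i dx_i, the exterior derivative is
  d(omega) = sum_{i < j} (∂f_j/∂x_i - ∂f_i/∂x_j) dx_i ∧ dx_j.

Assembling: d(omega) = 0.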